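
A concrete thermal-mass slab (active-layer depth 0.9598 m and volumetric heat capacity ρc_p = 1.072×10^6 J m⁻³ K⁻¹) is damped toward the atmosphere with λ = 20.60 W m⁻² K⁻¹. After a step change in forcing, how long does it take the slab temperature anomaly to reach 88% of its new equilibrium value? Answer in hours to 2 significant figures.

Areal heat capacity C = ρc_p × D = 1.072×10^6 × 0.9598 = 1.03×10^6 J/(m²·K).
τ = C / λ = 1.03×10^6 / 20.60 = 49900 s.
Fraction reached: 1 − e^(−t/τ) = 0.88 ⇒ t = −τ ln(1 − 0.88) = τ × 2.12.
t = 1.06×10^5 s = 29.4 hours.

29 hours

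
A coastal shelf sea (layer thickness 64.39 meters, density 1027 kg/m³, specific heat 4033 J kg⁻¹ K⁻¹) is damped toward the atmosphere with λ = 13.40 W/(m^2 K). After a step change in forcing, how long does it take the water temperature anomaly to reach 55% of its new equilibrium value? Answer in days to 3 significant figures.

184 days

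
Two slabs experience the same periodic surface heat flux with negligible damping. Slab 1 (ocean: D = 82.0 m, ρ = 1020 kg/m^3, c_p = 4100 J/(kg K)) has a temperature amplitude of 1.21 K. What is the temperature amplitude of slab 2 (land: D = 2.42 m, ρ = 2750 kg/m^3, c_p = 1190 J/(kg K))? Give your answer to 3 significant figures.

C_ocean = 3.43×10^8 J/(m²·K); C_land = 7.92×10^6 J/(m²·K).
A ∝ 1/C ⇒ A_land = A_ocean × C_ocean/C_land = 1.21 × 43.3 = 52.4 K.

52.4 K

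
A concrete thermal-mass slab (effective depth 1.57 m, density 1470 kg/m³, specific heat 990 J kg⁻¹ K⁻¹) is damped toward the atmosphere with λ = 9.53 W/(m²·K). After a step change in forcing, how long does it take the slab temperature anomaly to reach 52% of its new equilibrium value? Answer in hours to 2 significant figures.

49 hours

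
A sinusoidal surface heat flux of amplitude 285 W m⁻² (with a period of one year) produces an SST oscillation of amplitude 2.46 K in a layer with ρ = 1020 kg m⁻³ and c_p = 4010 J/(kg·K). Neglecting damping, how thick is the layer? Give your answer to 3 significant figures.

ω = 2π / 3.15×10^7 s = 1.99×10^-7 s⁻¹.
Required C = F₀ / (A ω) = 285 / (2.46 × 1.99×10^-7) = 5.81×10^8 J/(m²·K).
D = C / (ρ c_p) = 5.81×10^8 / (1020 × 4010) = 142 m.

142 m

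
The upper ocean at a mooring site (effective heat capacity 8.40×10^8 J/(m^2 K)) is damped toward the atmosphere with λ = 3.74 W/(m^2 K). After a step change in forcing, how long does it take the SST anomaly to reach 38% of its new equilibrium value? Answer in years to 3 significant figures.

3.40 years

Areal heat capacity C = 8.40×10^8 J/(m^2 K) (given).
τ = C / λ = 8.40×10^8 / 3.74 = 2.25×10^8 s.
Fraction reached: 1 − e^(−t/τ) = 0.38 ⇒ t = −τ ln(1 − 0.38) = τ × 0.478.
t = 1.07×10^8 s = 3.40 years.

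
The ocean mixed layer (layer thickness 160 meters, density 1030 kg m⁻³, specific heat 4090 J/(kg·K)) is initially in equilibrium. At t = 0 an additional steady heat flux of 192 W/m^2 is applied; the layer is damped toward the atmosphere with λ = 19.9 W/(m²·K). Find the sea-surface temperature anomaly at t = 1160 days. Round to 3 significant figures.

Areal heat capacity C = ρ c_p D = 1030 × 4090 × 160 = 6.74×10^8 J/(m²·K).
τ = C / λ = 6.74×10^8 / 19.9 = 3.39×10^7 s.
Equilibrium anomaly ΔT_eq = F / λ = 192 / 19.9 = 9.65 K.
t = 1160 days = 1.00×10^8 s, so t/τ = 2.96.
ΔT(t) = ΔT_eq (1 − e^(−t/τ)) = 9.65 × (1 − e^−2.96) = 9.15 K.

9.15 K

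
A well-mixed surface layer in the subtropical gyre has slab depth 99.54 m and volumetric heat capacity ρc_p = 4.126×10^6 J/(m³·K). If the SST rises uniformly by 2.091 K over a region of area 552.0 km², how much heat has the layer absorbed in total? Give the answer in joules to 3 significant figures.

Areal heat capacity C = ρc_p × D = 4.126×10^6 × 99.54 = 4.11×10^8 J/(m^2 K).
Heat per unit area: q = C ΔT = 4.11×10^8 × 2.091 = 8.59×10^8 J/m².
Total heat: Q = q × A = 8.59×10^8 × (552.0 × 10⁶ m²) = 4.74×10^17 J.

4.74×10^17 J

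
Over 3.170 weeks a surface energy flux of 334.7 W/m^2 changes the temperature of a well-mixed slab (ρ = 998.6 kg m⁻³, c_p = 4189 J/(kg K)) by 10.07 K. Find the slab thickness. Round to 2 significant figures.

15 m

Heat input Q = F Δt = 334.7 × 1.92×10^6 s = 6.42×10^8 J/m².
Required areal heat capacity C = Q / ΔT = 6.37×10^7 J/(m²·K).
Depth D = C / (ρ c_p) = 6.37×10^7 / (998.6 × 4189) = 15.2 m.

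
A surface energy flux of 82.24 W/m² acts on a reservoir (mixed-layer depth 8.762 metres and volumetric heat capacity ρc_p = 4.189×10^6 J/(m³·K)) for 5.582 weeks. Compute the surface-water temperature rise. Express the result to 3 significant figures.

7.56 K

Areal heat capacity C = ρc_p × D = 4.189×10^6 × 8.762 = 3.67×10^7 J m⁻² K⁻¹.
Net heat input Q = F Δt = 82.24 × (5.582 weeks × 6.048×10^5 s/week) = 2.78×10^8 J/m².
ΔT = Q / C = 2.78×10^8 / 3.67×10^7 = 7.56 K.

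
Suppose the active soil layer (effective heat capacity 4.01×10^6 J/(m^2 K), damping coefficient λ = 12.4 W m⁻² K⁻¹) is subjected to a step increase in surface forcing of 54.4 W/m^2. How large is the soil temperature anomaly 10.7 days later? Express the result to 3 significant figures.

Areal heat capacity C = 4.01×10^6 J/(m^2 K) (given).
τ = C / λ = 4.01×10^6 / 12.4 = 3.23×10^5 s.
Equilibrium anomaly ΔT_eq = F / λ = 54.4 / 12.4 = 4.39 K.
t = 10.7 days = 9.24×10^5 s, so t/τ = 2.86.
ΔT(t) = ΔT_eq (1 − e^(−t/τ)) = 4.39 × (1 − e^−2.86) = 4.14 K.

4.14 K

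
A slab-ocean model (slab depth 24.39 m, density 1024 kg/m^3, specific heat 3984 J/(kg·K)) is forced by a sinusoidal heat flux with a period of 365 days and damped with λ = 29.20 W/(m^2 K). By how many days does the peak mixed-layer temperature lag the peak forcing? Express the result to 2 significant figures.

35 days

Areal heat capacity C = ρ c_p D = 1024 × 3984 × 24.39 = 9.95×10^7 J m⁻² K⁻¹.
ω = 2π / 3.15×10^7 s = 1.99×10^-7 s⁻¹.
Phase lag φ = arctan(Cω/λ) = arctan(19.8/29.20) = 0.596 rad.
Time lag = φ / ω = 0.596 / 1.99×10^-7 = 2.99×10^6 s = 34.6 days.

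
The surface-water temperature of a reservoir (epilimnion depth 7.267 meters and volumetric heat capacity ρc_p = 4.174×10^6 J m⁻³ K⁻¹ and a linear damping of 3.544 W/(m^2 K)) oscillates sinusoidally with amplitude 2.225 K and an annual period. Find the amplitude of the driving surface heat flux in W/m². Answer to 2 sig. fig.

16

Areal heat capacity C = ρc_p × D = 4.174×10^6 × 7.267 = 3.03×10^7 J/(m^2 K).
ω = 2π / 3.15×10^7 s = 1.99×10^-7 s⁻¹.
√((Cω)² + λ²) = √((6.04)² + 3.544²) = 7.01 W/(m²·K).
F₀ = A × √((Cω)²+λ²) = 2.225 × 7.01 = 15.6 W/m².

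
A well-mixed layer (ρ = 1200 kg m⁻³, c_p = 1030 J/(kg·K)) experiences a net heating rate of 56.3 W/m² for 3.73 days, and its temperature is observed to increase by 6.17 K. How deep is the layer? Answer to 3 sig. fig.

Heat input Q = F Δt = 56.3 × 3.22×10^5 s = 1.81×10^7 J/m².
Required areal heat capacity C = Q / ΔT = 2.94×10^6 J/(m²·K).
Depth D = C / (ρ c_p) = 2.94×10^6 / (1200 × 1030) = 2.38 m.

2.38 m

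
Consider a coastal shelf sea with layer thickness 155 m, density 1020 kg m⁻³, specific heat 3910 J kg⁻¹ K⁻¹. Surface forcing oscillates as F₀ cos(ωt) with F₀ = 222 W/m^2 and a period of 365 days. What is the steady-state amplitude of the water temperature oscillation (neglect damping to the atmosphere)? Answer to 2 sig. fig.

1.8 K

Areal heat capacity C = ρ c_p D = 1020 × 3910 × 155 = 6.18×10^8 J/(m^2 K).
Angular frequency ω = 2π / T = 2π / 3.15×10^7 s = 1.99×10^-7 s⁻¹.
Cω = 6.18×10^8 × 1.99×10^-7 = 123 W/(m²·K).
Amplitude A = F₀ / (Cω) = 222 / 123 = 1.80 K.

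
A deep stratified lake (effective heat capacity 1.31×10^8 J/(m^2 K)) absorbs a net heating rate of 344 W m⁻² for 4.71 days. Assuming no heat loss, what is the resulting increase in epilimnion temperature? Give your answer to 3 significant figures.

Areal heat capacity C = 1.31×10^8 J/(m^2 K) (given).
Net heat input Q = F Δt = 344 × (4.71 days × 86400 s/day) = 1.40×10^8 J/m².
ΔT = Q / C = 1.40×10^8 / 1.31×10^8 = 1.07 K.

1.07 K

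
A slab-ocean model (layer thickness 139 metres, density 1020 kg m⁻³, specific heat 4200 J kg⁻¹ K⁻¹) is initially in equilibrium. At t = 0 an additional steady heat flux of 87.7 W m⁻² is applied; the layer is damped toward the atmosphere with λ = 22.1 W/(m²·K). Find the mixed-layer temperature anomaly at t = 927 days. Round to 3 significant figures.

3.77 K

Areal heat capacity C = ρ c_p D = 1020 × 4200 × 139 = 5.95×10^8 J/(m²·K).
τ = C / λ = 5.95×10^8 / 22.1 = 2.69×10^7 s.
Equilibrium anomaly ΔT_eq = F / λ = 87.7 / 22.1 = 3.97 K.
t = 927 days = 8.01×10^7 s, so t/τ = 2.97.
ΔT(t) = ΔT_eq (1 − e^(−t/τ)) = 3.97 × (1 − e^−2.97) = 3.77 K.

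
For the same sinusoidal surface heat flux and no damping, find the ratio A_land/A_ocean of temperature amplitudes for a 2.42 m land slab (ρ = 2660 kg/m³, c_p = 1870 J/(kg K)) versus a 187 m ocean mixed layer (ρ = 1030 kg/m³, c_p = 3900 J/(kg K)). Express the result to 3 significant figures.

62.4

C_ocean = 1030 × 3900 × 187 = 7.51×10^8 J/(m²·K).
C_land = 2660 × 1870 × 2.42 = 1.20×10^7 J/(m²·K).
Undamped amplitude ∝ 1/C, so A_land/A_ocean = C_ocean/C_land = 62.4.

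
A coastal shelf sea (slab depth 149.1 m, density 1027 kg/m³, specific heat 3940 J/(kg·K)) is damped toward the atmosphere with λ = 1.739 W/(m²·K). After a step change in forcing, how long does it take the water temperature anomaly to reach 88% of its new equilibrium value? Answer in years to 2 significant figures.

Areal heat capacity C = ρ c_p D = 1027 × 3940 × 149.1 = 6.03×10^8 J/(m^2 K).
τ = C / λ = 6.03×10^8 / 1.739 = 3.47×10^8 s.
Fraction reached: 1 − e^(−t/τ) = 0.88 ⇒ t = −τ ln(1 − 0.88) = τ × 2.12.
t = 7.36×10^8 s = 23.3 years.

23 years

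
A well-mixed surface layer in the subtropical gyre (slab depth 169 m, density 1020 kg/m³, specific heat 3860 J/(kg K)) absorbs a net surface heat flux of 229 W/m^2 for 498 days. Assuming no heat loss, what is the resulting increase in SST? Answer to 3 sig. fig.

14.8 K

Areal heat capacity C = ρ c_p D = 1020 × 3860 × 169 = 6.65×10^8 J/(m²·K).
Net heat input Q = F Δt = 229 × (498 days × 86400 s/day) = 9.85×10^9 J/m².
ΔT = Q / C = 9.85×10^9 / 6.65×10^8 = 14.8 K.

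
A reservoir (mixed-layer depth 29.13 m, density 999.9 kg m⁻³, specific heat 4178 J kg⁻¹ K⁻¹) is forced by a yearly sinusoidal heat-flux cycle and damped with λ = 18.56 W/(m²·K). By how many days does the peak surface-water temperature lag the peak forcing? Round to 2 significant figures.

53 days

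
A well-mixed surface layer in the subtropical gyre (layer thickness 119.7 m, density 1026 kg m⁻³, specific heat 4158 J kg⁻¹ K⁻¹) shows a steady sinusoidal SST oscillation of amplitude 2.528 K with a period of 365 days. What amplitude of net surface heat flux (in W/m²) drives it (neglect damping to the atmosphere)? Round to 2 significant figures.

260

Areal heat capacity C = ρ c_p D = 1026 × 4158 × 119.7 = 5.11×10^8 J/(m²·K).
ω = 2π / 3.15×10^7 s = 1.99×10^-7 s⁻¹.
Cω = 5.11×10^8 × 1.99×10^-7 = 102 W/(m²·K).
F₀ = A × Cω = 2.528 × 102 = 257 W/m².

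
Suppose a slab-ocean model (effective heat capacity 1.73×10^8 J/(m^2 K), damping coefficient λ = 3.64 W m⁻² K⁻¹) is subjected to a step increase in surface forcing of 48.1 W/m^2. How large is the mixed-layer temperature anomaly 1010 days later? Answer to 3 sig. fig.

11.1 K

Areal heat capacity C = 1.73×10^8 J/(m^2 K) (given).
τ = C / λ = 1.73×10^8 / 3.64 = 4.75×10^7 s.
Equilibrium anomaly ΔT_eq = F / λ = 48.1 / 3.64 = 13.2 K.
t = 1010 days = 8.73×10^7 s, so t/τ = 1.84.
ΔT(t) = ΔT_eq (1 − e^(−t/τ)) = 13.2 × (1 − e^−1.84) = 11.1 K.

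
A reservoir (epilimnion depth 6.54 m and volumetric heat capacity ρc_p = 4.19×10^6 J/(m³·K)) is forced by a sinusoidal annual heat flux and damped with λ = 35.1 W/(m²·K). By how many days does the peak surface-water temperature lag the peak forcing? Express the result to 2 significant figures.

9.0 days

Areal heat capacity C = ρc_p × D = 4.19×10^6 × 6.54 = 2.74×10^7 J/(m^2 K).
ω = 2π / 3.15×10^7 s = 1.99×10^-7 s⁻¹.
Phase lag φ = arctan(Cω/λ) = arctan(5.46/35.1) = 0.154 rad.
Time lag = φ / ω = 0.154 / 1.99×10^-7 = 7.74×10^5 s = 8.96 days.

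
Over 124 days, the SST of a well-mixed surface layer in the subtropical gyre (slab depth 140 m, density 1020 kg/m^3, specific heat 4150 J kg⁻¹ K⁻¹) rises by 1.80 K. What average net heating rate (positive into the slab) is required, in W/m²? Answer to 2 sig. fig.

Areal heat capacity C = ρ c_p D = 1020 × 4150 × 140 = 5.93×10^8 J/(m^2 K).
Required heat per unit area: Q = C ΔT = 5.93×10^8 × 1.80 = 1.07×10^9 J/m².
Flux F = Q / Δt = 1.07×10^9 / 1.07×10^7 s = 99.6 W/m².

100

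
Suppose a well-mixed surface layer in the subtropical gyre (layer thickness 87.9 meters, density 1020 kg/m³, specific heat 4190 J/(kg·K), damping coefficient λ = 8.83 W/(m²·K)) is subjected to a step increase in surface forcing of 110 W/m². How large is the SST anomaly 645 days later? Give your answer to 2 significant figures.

9.1 K

Areal heat capacity C = ρ c_p D = 1020 × 4190 × 87.9 = 3.76×10^8 J/(m²·K).
τ = C / λ = 3.76×10^8 / 8.83 = 4.25×10^7 s.
Equilibrium anomaly ΔT_eq = F / λ = 110 / 8.83 = 12.5 K.
t = 645 days = 5.57×10^7 s, so t/τ = 1.31.
ΔT(t) = ΔT_eq (1 − e^(−t/τ)) = 12.5 × (1 − e^−1.31) = 9.10 K.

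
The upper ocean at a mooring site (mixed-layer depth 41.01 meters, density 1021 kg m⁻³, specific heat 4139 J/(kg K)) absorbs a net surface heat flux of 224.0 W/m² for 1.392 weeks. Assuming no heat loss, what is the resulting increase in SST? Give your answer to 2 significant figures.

1.1 K

Areal heat capacity C = ρ c_p D = 1021 × 4139 × 41.01 = 1.73×10^8 J/(m²·K).
Net heat input Q = F Δt = 224.0 × (1.392 weeks × 6.048×10^5 s/week) = 1.89×10^8 J/m².
ΔT = Q / C = 1.89×10^8 / 1.73×10^8 = 1.09 K.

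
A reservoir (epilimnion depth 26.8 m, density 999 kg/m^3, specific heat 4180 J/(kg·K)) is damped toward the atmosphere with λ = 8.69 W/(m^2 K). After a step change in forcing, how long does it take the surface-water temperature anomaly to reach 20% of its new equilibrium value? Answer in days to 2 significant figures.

33 days

Areal heat capacity C = ρ c_p D = 999 × 4180 × 26.8 = 1.12×10^8 J m⁻² K⁻¹.
τ = C / λ = 1.12×10^8 / 8.69 = 1.29×10^7 s.
Fraction reached: 1 − e^(−t/τ) = 0.20 ⇒ t = −τ ln(1 − 0.20) = τ × 0.223.
t = 2.87×10^6 s = 33.3 days.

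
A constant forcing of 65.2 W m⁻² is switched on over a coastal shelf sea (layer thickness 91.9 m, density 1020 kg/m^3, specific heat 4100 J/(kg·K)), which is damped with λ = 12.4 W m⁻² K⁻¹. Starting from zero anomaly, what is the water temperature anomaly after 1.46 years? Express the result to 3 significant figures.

4.07 K

Areal heat capacity C = ρ c_p D = 1020 × 4100 × 91.9 = 3.84×10^8 J m⁻² K⁻¹.
τ = C / λ = 3.84×10^8 / 12.4 = 3.10×10^7 s.
Equilibrium anomaly ΔT_eq = F / λ = 65.2 / 12.4 = 5.26 K.
t = 1.46 years = 4.61×10^7 s, so t/τ = 1.49.
ΔT(t) = ΔT_eq (1 − e^(−t/τ)) = 5.26 × (1 − e^−1.49) = 4.07 K.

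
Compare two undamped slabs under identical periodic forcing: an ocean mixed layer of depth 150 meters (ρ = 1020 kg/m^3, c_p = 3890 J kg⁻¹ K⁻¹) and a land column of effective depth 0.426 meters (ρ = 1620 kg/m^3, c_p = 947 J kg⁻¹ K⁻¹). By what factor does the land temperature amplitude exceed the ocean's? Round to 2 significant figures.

910

C_ocean = 1020 × 3890 × 150 = 5.95×10^8 J/(m²·K).
C_land = 1620 × 947 × 0.426 = 6.54×10^5 J/(m²·K).
Undamped amplitude ∝ 1/C, so A_land/A_ocean = C_ocean/C_land = 911.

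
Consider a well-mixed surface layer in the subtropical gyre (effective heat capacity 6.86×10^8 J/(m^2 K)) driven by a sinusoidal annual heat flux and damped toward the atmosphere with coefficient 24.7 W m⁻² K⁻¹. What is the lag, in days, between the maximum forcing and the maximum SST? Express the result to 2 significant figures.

81 days

Areal heat capacity C = 6.86×10^8 J/(m^2 K) (given).
ω = 2π / 3.15×10^7 s = 1.99×10^-7 s⁻¹.
Phase lag φ = arctan(Cω/λ) = arctan(137/24.7) = 1.39 rad.
Time lag = φ / ω = 1.39 / 1.99×10^-7 = 6.99×10^6 s = 80.9 days.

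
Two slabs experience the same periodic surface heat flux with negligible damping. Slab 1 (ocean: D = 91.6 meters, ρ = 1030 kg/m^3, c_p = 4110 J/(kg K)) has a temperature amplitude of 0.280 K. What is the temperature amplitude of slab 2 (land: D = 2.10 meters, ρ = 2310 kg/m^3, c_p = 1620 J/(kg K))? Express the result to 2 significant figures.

14 K

C_ocean = 3.88×10^8 J/(m²·K); C_land = 7.86×10^6 J/(m²·K).
A ∝ 1/C ⇒ A_land = A_ocean × C_ocean/C_land = 0.280 × 49.3 = 13.8 K.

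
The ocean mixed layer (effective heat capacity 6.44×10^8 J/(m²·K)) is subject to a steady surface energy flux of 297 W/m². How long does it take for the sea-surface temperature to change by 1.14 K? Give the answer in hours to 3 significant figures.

687 hours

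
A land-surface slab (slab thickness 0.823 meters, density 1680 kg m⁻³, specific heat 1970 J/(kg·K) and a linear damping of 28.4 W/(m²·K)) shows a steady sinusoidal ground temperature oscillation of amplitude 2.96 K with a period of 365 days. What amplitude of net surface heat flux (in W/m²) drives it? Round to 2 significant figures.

Areal heat capacity C = ρ c_p D = 1680 × 1970 × 0.823 = 2.72×10^6 J/(m²·K).
ω = 2π / 3.15×10^7 s = 1.99×10^-7 s⁻¹.
√((Cω)² + λ²) = √((0.543)² + 28.4²) = 28.4 W/(m²·K).
F₀ = A × √((Cω)²+λ²) = 2.96 × 28.4 = 84.1 W/m².

84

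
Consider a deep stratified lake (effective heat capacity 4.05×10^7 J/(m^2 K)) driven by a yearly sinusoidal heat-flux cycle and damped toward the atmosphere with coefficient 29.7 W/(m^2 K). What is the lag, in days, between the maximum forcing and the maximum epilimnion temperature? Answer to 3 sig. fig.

15.4 days

Areal heat capacity C = 4.05×10^7 J/(m^2 K) (given).
ω = 2π / 3.15×10^7 s = 1.99×10^-7 s⁻¹.
Phase lag φ = arctan(Cω/λ) = arctan(8.07/29.7) = 0.265 rad.
Time lag = φ / ω = 0.265 / 1.99×10^-7 = 1.33×10^6 s = 15.4 days.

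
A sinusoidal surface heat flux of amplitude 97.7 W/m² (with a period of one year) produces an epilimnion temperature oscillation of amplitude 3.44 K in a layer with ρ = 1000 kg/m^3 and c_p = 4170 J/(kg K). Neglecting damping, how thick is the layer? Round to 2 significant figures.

ω = 2π / 3.15×10^7 s = 1.99×10^-7 s⁻¹.
Required C = F₀ / (A ω) = 97.7 / (3.44 × 1.99×10^-7) = 1.43×10^8 J/(m²·K).
D = C / (ρ c_p) = 1.43×10^8 / (1000 × 4170) = 34.2 m.

34 m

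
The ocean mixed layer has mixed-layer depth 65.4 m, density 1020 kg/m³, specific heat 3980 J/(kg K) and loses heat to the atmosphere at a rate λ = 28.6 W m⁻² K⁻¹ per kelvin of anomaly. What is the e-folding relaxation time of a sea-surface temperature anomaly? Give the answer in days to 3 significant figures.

107 days

Areal heat capacity C = ρ c_p D = 1020 × 3980 × 65.4 = 2.65×10^8 J/(m²·K).
Relaxation time τ = C / λ = 2.65×10^8 / 28.6 = 9.28×10^6 s.
In days: 9.28×10^6 s / (86400 s/day) = 107 days.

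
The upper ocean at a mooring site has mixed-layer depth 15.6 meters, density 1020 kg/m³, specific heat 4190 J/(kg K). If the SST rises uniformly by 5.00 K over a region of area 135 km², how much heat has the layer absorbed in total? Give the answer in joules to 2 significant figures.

Areal heat capacity C = ρ c_p D = 1020 × 4190 × 15.6 = 6.67×10^7 J m⁻² K⁻¹.
Heat per unit area: q = C ΔT = 6.67×10^7 × 5.00 = 3.33×10^8 J/m².
Total heat: Q = q × A = 3.33×10^8 × (135 × 10⁶ m²) = 4.50×10^16 J.

4.5×10^16 J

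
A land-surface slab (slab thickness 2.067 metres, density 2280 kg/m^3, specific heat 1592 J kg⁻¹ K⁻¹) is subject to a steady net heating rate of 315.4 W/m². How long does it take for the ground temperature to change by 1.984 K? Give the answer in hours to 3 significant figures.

Areal heat capacity C = ρ c_p D = 2280 × 1592 × 2.067 = 7.50×10^6 J m⁻² K⁻¹.
Time required: Δt = C ΔT / F = 7.50×10^6 × 1.984 / 315.4 = 47200 s.
In hours: 47200 s / (3600 s/hour) = 13.1 hours.

13.1 hours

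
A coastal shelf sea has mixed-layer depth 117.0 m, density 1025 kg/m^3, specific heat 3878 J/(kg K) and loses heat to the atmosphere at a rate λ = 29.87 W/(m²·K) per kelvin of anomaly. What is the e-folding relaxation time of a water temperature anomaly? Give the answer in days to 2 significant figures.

Areal heat capacity C = ρ c_p D = 1025 × 3878 × 117.0 = 4.65×10^8 J/(m²·K).
Relaxation time τ = C / λ = 4.65×10^8 / 29.87 = 1.56×10^7 s.
In days: 1.56×10^7 s / (86400 s/day) = 180 days.

180 days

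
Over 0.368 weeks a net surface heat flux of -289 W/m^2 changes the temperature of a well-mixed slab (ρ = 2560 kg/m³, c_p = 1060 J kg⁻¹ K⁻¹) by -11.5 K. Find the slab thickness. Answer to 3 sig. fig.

2.06 m

Heat input Q = F Δt = -289 × 2.23×10^5 s = -6.43×10^7 J/m².
Required areal heat capacity C = Q / ΔT = 5.59×10^6 J/(m²·K).
Depth D = C / (ρ c_p) = 5.59×10^6 / (2560 × 1060) = 2.06 m.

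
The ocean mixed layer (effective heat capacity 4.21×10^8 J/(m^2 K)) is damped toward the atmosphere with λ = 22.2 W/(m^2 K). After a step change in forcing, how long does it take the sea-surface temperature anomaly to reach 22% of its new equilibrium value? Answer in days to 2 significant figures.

55 days

Areal heat capacity C = 4.21×10^8 J/(m^2 K) (given).
τ = C / λ = 4.21×10^8 / 22.2 = 1.90×10^7 s.
Fraction reached: 1 − e^(−t/τ) = 0.22 ⇒ t = −τ ln(1 − 0.22) = τ × 0.248.
t = 4.71×10^6 s = 54.5 days.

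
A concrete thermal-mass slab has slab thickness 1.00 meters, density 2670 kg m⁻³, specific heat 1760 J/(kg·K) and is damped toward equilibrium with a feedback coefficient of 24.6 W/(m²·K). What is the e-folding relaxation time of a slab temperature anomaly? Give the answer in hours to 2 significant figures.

53 hours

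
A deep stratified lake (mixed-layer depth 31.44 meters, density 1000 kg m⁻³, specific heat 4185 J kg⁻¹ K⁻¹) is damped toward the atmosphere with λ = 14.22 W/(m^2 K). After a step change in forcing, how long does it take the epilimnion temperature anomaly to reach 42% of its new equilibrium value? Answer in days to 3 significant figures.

58.3 days

Areal heat capacity C = ρ c_p D = 1000 × 4185 × 31.44 = 1.32×10^8 J/(m^2 K).
τ = C / λ = 1.32×10^8 / 14.22 = 9.25×10^6 s.
Fraction reached: 1 − e^(−t/τ) = 0.42 ⇒ t = −τ ln(1 − 0.42) = τ × 0.545.
t = 5.04×10^6 s = 58.3 days.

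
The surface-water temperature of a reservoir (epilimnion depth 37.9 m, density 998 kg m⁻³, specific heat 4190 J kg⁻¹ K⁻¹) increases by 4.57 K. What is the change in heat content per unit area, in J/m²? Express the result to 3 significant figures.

7.24×10^8

Areal heat capacity C = ρ c_p D = 998 × 4190 × 37.9 = 1.58×10^8 J m⁻² K⁻¹.
ΔQ = C ΔT = 1.58×10^8 × 4.57 = 7.24×10^8 J/m².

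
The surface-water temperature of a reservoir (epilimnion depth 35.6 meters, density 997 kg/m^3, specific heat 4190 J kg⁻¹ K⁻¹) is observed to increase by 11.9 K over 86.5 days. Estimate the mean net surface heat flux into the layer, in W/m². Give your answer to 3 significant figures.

237

Areal heat capacity C = ρ c_p D = 997 × 4190 × 35.6 = 1.49×10^8 J/(m²·K).
Required heat per unit area: Q = C ΔT = 1.49×10^8 × 11.9 = 1.77×10^9 J/m².
Flux F = Q / Δt = 1.77×10^9 / 7.47×10^6 s = 237 W/m².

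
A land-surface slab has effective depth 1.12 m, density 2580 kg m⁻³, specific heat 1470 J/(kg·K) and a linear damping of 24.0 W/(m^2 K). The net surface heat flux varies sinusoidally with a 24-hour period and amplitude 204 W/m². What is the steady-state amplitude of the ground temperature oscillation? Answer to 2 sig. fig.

0.66 K

Areal heat capacity C = ρ c_p D = 2580 × 1470 × 1.12 = 4.25×10^6 J m⁻² K⁻¹.
Angular frequency ω = 2π / T = 2π / 86400 s = 7.27×10^-5 s⁻¹.
√((Cω)² + λ²) = √((309)² + 24.0²) = 310 W/(m²·K).
Amplitude A = F₀ / √((Cω)²+λ²) = 204 / 310 = 0.658 K.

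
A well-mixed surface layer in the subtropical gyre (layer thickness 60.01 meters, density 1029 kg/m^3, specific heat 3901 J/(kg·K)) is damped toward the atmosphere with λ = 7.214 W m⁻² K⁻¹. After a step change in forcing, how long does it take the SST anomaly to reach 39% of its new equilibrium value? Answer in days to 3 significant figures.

Areal heat capacity C = ρ c_p D = 1029 × 3901 × 60.01 = 2.41×10^8 J/(m²·K).
τ = C / λ = 2.41×10^8 / 7.214 = 3.34×10^7 s.
Fraction reached: 1 − e^(−t/τ) = 0.39 ⇒ t = −τ ln(1 − 0.39) = τ × 0.494.
t = 1.65×10^7 s = 191 days.

191 days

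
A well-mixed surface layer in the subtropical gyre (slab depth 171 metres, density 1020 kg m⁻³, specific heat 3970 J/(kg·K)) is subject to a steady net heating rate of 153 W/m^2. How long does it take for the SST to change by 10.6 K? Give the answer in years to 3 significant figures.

Areal heat capacity C = ρ c_p D = 1020 × 3970 × 171 = 6.92×10^8 J/(m²·K).
Time required: Δt = C ΔT / F = 6.92×10^8 × 10.6 / 153 = 4.80×10^7 s.
In years: 4.80×10^7 s / (3.156×10^7 s/year) = 1.52 years.

1.52 years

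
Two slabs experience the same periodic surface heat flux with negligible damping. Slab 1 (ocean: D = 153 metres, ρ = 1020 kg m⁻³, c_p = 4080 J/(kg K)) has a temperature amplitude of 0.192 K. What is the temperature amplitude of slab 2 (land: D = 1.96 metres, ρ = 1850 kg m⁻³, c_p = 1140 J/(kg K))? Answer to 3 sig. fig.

29.6 K

C_ocean = 6.37×10^8 J/(m²·K); C_land = 4.13×10^6 J/(m²·K).
A ∝ 1/C ⇒ A_land = A_ocean × C_ocean/C_land = 0.192 × 154 = 29.6 K.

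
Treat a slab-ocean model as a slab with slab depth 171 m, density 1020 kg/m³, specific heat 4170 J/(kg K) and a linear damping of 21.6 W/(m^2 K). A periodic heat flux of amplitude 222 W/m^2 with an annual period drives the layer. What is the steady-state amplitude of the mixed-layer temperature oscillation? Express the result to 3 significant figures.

Areal heat capacity C = ρ c_p D = 1020 × 4170 × 171 = 7.27×10^8 J m⁻² K⁻¹.
Angular frequency ω = 2π / T = 2π / 3.15×10^7 s = 1.99×10^-7 s⁻¹.
√((Cω)² + λ²) = √((145)² + 21.6²) = 147 W/(m²·K).
Amplitude A = F₀ / √((Cω)²+λ²) = 222 / 147 = 1.52 K.

1.52 K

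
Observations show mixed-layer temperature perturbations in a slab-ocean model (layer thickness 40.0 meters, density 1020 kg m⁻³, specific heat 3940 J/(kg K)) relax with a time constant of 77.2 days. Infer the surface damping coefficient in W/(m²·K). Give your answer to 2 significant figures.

Areal heat capacity C = ρ c_p D = 1020 × 3940 × 40.0 = 1.61×10^8 J/(m²·K).
τ = 77.2 days = 6.67×10^6 s.
λ = C / τ = 1.61×10^8 / 6.67×10^6 = 24.1 W/(m²·K).

24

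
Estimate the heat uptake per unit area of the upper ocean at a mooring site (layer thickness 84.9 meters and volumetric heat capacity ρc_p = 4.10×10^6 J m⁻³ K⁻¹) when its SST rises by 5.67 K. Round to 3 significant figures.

1.97×10^9

Areal heat capacity C = ρc_p × D = 4.10×10^6 × 84.9 = 3.48×10^8 J/(m^2 K).
ΔQ = C ΔT = 3.48×10^8 × 5.67 = 1.97×10^9 J/m².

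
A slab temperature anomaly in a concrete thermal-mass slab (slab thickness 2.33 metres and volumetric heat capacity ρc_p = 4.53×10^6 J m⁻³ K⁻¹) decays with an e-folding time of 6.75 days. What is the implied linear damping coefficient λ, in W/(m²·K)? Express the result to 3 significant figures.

Areal heat capacity C = ρc_p × D = 4.53×10^6 × 2.33 = 1.06×10^7 J m⁻² K⁻¹.
τ = 6.75 days = 5.83×10^5 s.
λ = C / τ = 1.06×10^7 / 5.83×10^5 = 18.1 W/(m²·K).

18.1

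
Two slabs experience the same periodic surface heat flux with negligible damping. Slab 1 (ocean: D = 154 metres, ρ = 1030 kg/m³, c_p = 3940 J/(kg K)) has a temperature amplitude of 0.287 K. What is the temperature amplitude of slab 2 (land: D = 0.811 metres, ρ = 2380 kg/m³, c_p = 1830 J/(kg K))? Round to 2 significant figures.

C_ocean = 6.25×10^8 J/(m²·K); C_land = 3.53×10^6 J/(m²·K).
A ∝ 1/C ⇒ A_land = A_ocean × C_ocean/C_land = 0.287 × 177 = 50.8 K.

51 K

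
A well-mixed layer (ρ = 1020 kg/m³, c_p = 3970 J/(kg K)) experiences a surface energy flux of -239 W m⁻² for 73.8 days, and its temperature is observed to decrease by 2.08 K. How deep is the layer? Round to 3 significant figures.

181 m

Heat input Q = F Δt = -239 × 6.38×10^6 s = -1.52×10^9 J/m².
Required areal heat capacity C = Q / ΔT = 7.33×10^8 J/(m²·K).
Depth D = C / (ρ c_p) = 7.33×10^8 / (1020 × 3970) = 181 m.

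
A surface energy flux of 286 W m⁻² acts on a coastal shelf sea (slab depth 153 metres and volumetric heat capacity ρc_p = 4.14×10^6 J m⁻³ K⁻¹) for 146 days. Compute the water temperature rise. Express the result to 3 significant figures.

Areal heat capacity C = ρc_p × D = 4.14×10^6 × 153 = 6.33×10^8 J/(m^2 K).
Net heat input Q = F Δt = 286 × (146 days × 86400 s/day) = 3.61×10^9 J/m².
ΔT = Q / C = 3.61×10^9 / 6.33×10^8 = 5.70 K.

5.70 K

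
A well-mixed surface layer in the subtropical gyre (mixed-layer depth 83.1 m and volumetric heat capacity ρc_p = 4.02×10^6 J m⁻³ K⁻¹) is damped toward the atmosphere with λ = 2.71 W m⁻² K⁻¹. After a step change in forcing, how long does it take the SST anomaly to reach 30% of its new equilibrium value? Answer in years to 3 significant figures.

1.39 years

Areal heat capacity C = ρc_p × D = 4.02×10^6 × 83.1 = 3.34×10^8 J m⁻² K⁻¹.
τ = C / λ = 3.34×10^8 / 2.71 = 1.23×10^8 s.
Fraction reached: 1 − e^(−t/τ) = 0.30 ⇒ t = −τ ln(1 − 0.30) = τ × 0.357.
t = 4.40×10^7 s = 1.39 years.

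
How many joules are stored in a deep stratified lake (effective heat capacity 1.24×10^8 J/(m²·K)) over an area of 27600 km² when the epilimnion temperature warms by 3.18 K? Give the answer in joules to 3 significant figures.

1.09×10^19 J

Areal heat capacity C = 1.24×10^8 J/(m²·K) (given).
Heat per unit area: q = C ΔT = 1.24×10^8 × 3.18 = 3.94×10^8 J/m².
Total heat: Q = q × A = 3.94×10^8 × (27600 × 10⁶ m²) = 1.09×10^19 J.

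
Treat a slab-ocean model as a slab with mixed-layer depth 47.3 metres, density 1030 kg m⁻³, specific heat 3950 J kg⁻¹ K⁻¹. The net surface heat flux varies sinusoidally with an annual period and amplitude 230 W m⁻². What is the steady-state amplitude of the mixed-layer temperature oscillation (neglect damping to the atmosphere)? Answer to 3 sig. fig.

Areal heat capacity C = ρ c_p D = 1030 × 3950 × 47.3 = 1.92×10^8 J/(m²·K).
Angular frequency ω = 2π / T = 2π / 3.15×10^7 s = 1.99×10^-7 s⁻¹.
Cω = 1.92×10^8 × 1.99×10^-7 = 38.3 W/(m²·K).
Amplitude A = F₀ / (Cω) = 230 / 38.3 = 6.00 K.

6.00 K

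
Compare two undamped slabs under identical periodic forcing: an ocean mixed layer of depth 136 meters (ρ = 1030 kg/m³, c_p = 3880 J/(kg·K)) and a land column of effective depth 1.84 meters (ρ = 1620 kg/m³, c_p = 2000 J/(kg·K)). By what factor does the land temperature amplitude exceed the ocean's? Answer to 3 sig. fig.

91.2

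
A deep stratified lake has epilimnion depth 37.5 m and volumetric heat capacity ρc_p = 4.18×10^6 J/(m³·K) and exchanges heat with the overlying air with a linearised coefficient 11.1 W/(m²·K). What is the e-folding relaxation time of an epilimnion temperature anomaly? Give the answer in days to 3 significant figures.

163 days

Areal heat capacity C = ρc_p × D = 4.18×10^6 × 37.5 = 1.57×10^8 J m⁻² K⁻¹.
Relaxation time τ = C / λ = 1.57×10^8 / 11.1 = 1.41×10^7 s.
In days: 1.41×10^7 s / (86400 s/day) = 163 days.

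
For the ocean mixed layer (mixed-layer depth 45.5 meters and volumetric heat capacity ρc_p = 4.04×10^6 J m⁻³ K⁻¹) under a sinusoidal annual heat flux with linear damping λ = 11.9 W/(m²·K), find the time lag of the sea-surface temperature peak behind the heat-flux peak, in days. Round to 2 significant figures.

73 days

Areal heat capacity C = ρc_p × D = 4.04×10^6 × 45.5 = 1.84×10^8 J m⁻² K⁻¹.
ω = 2π / 3.15×10^7 s = 1.99×10^-7 s⁻¹.
Phase lag φ = arctan(Cω/λ) = arctan(36.6/11.9) = 1.26 rad.
Time lag = φ / ω = 1.26 / 1.99×10^-7 = 6.31×10^6 s = 73.0 days.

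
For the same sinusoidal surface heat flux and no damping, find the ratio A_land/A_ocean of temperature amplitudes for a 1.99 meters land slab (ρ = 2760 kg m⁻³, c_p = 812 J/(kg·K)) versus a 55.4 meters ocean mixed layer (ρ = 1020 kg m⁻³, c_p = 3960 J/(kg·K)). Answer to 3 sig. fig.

50.2

C_ocean = 1020 × 3960 × 55.4 = 2.24×10^8 J/(m²·K).
C_land = 2760 × 812 × 1.99 = 4.46×10^6 J/(m²·K).
Undamped amplitude ∝ 1/C, so A_land/A_ocean = C_ocean/C_land = 50.2.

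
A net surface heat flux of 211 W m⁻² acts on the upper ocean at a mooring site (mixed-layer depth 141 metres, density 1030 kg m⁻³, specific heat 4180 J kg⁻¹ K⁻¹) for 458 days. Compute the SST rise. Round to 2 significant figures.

Areal heat capacity C = ρ c_p D = 1030 × 4180 × 141 = 6.07×10^8 J/(m^2 K).
Net heat input Q = F Δt = 211 × (458 days × 86400 s/day) = 8.35×10^9 J/m².
ΔT = Q / C = 8.35×10^9 / 6.07×10^8 = 13.8 K.

14 K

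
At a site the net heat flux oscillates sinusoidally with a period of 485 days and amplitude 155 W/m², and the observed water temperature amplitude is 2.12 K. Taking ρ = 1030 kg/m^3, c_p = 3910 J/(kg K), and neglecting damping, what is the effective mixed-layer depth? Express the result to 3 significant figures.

121 m

ω = 2π / 4.19×10^7 s = 1.50×10^-7 s⁻¹.
Required C = F₀ / (A ω) = 155 / (2.12 × 1.50×10^-7) = 4.88×10^8 J/(m²·K).
D = C / (ρ c_p) = 4.88×10^8 / (1030 × 3910) = 121 m.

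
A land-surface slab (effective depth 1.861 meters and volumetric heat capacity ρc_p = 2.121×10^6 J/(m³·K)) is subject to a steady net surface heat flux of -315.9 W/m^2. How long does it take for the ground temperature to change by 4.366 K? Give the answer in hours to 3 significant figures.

Areal heat capacity C = ρc_p × D = 2.121×10^6 × 1.861 = 3.95×10^6 J/(m²·K).
Time required: Δt = C ΔT / F = 3.95×10^6 × -4.366 / -315.9 = 54600 s.
In hours: 54600 s / (3600 s/hour) = 15.2 hours.

15.2 hours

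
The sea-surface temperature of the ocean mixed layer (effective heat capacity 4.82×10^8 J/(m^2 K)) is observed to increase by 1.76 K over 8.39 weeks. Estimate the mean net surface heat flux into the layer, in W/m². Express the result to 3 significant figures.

Areal heat capacity C = 4.82×10^8 J/(m^2 K) (given).
Required heat per unit area: Q = C ΔT = 4.82×10^8 × 1.76 = 8.48×10^8 J/m².
Flux F = Q / Δt = 8.48×10^8 / 5.07×10^6 s = 167 W/m².

167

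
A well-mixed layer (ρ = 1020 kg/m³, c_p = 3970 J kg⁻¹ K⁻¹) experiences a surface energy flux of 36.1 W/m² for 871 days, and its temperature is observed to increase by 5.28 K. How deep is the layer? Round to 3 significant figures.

127 m

Heat input Q = F Δt = 36.1 × 7.53×10^7 s = 2.72×10^9 J/m².
Required areal heat capacity C = Q / ΔT = 5.15×10^8 J/(m²·K).
Depth D = C / (ρ c_p) = 5.15×10^8 / (1020 × 3970) = 127 m.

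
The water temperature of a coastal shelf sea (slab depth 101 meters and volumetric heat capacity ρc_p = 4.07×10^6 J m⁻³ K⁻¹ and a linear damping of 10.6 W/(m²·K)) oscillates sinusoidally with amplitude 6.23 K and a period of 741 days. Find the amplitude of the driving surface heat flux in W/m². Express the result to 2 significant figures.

260

Areal heat capacity C = ρc_p × D = 4.07×10^6 × 101 = 4.11×10^8 J/(m^2 K).
ω = 2π / 6.40×10^7 s = 9.81×10^-8 s⁻¹.
√((Cω)² + λ²) = √((40.3)² + 10.6²) = 41.7 W/(m²·K).
F₀ = A × √((Cω)²+λ²) = 6.23 × 41.7 = 260 W/m².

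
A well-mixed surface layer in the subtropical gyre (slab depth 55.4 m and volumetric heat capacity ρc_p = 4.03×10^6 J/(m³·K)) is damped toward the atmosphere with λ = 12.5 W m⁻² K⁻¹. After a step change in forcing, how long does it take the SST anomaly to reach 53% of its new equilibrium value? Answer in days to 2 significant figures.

Areal heat capacity C = ρc_p × D = 4.03×10^6 × 55.4 = 2.23×10^8 J m⁻² K⁻¹.
τ = C / λ = 2.23×10^8 / 12.5 = 1.79×10^7 s.
Fraction reached: 1 − e^(−t/τ) = 0.53 ⇒ t = −τ ln(1 − 0.53) = τ × 0.755.
t = 1.35×10^7 s = 156 days.

160 days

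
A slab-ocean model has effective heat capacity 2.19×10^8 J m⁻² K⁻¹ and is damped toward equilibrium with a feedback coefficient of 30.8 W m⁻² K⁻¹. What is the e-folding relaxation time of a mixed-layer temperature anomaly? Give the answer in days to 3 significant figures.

Areal heat capacity C = 2.19×10^8 J m⁻² K⁻¹ (given).
Relaxation time τ = C / λ = 2.19×10^8 / 30.8 = 7.11×10^6 s.
In days: 7.11×10^6 s / (86400 s/day) = 82.3 days.

82.3 days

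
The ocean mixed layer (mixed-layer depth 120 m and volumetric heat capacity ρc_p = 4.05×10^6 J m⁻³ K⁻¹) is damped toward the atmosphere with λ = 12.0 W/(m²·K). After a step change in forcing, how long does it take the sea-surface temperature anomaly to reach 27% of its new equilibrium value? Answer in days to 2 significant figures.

150 days

Areal heat capacity C = ρc_p × D = 4.05×10^6 × 120 = 4.86×10^8 J m⁻² K⁻¹.
τ = C / λ = 4.86×10^8 / 12.0 = 4.05×10^7 s.
Fraction reached: 1 − e^(−t/τ) = 0.27 ⇒ t = −τ ln(1 − 0.27) = τ × 0.315.
t = 1.27×10^7 s = 148 days.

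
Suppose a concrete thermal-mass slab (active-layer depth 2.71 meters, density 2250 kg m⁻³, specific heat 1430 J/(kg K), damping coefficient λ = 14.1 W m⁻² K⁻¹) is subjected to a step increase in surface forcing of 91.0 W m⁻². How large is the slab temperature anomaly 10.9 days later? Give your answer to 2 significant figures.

Areal heat capacity C = ρ c_p D = 2250 × 1430 × 2.71 = 8.72×10^6 J/(m^2 K).
τ = C / λ = 8.72×10^6 / 14.1 = 6.18×10^5 s.
Equilibrium anomaly ΔT_eq = F / λ = 91.0 / 14.1 = 6.45 K.
t = 10.9 days = 9.42×10^5 s, so t/τ = 1.52.
ΔT(t) = ΔT_eq (1 − e^(−t/τ)) = 6.45 × (1 − e^−1.52) = 5.05 K.

5.0 K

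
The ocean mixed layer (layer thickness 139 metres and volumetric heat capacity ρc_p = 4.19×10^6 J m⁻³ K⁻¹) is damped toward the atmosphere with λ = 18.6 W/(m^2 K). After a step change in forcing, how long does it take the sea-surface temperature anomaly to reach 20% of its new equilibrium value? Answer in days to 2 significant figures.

Areal heat capacity C = ρc_p × D = 4.19×10^6 × 139 = 5.82×10^8 J/(m²·K).
τ = C / λ = 5.82×10^8 / 18.6 = 3.13×10^7 s.
Fraction reached: 1 − e^(−t/τ) = 0.20 ⇒ t = −τ ln(1 − 0.20) = τ × 0.223.
t = 6.99×10^6 s = 80.9 days.

81 days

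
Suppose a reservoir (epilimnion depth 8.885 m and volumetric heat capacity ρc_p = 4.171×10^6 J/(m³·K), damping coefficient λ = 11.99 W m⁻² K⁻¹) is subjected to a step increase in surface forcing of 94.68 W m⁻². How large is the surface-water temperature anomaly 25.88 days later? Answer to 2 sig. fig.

Areal heat capacity C = ρc_p × D = 4.171×10^6 × 8.885 = 3.71×10^7 J m⁻² K⁻¹.
τ = C / λ = 3.71×10^7 / 11.99 = 3.09×10^6 s.
Equilibrium anomaly ΔT_eq = F / λ = 94.68 / 11.99 = 7.90 K.
t = 25.88 days = 2.24×10^6 s, so t/τ = 0.723.
ΔT(t) = ΔT_eq (1 − e^(−t/τ)) = 7.90 × (1 − e^−0.723) = 4.07 K.

4.1 K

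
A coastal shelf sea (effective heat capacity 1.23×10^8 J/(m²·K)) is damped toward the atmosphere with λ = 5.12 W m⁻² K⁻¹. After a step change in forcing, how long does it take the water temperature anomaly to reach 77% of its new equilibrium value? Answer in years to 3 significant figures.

1.12 years

Areal heat capacity C = 1.23×10^8 J/(m²·K) (given).
τ = C / λ = 1.23×10^8 / 5.12 = 2.40×10^7 s.
Fraction reached: 1 − e^(−t/τ) = 0.77 ⇒ t = −τ ln(1 − 0.77) = τ × 1.47.
t = 3.53×10^7 s = 1.12 years.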